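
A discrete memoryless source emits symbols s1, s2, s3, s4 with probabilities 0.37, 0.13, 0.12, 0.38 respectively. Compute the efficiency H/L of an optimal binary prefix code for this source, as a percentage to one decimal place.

96.8%

Entropy H = −Σ p log₂ p ≈ 1.8109 bits.
Huffman merges: 3/25+13/100→1/4; 1/4+37/100→31/50; 19/50+31/50→1. L = 187/100 ≈ 1.8700.
Efficiency = H/L = 1.8109/1.8700 = 96.8%.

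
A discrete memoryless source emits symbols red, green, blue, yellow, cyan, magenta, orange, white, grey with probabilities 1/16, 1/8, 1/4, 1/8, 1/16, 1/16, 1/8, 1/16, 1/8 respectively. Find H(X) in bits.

3 bits

Each probability is a power of 1/2, so log₂(1/p) is an integer.
H = Σ p·log₂(1/p) = 1/16·4 + 1/8·3 + 1/4·2 + 1/8·3 + 1/16·4 + 1/16·4 + 1/8·3 + 1/16·4 + 1/8·3 = 3 bits.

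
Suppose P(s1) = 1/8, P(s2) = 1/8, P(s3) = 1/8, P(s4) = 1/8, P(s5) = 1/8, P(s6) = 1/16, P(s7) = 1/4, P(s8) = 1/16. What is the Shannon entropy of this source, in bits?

2.875 bits

Each probability is a power of 1/2, so log₂(1/p) is an integer.
H = Σ p·log₂(1/p) = 1/8·3 + 1/8·3 + 1/8·3 + 1/8·3 + 1/8·3 + 1/16·4 + 1/4·2 + 1/16·4 = 2.875 bits.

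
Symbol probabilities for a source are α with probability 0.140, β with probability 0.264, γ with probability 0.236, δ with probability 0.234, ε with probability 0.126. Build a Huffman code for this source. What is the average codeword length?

2.266 bits/symbol

Repeatedly combine the two least-probable nodes; the expected code length is the sum of the merged weights.
merge 63/500 + 7/50 → 133/500
merge 117/500 + 59/250 → 47/100
merge 33/125 + 133/500 → 53/100
merge 47/100 + 53/100 → 1
L = 133/500 + 47/100 + 53/100 + 1 = 1133/500 = 2.266 bits/symbol.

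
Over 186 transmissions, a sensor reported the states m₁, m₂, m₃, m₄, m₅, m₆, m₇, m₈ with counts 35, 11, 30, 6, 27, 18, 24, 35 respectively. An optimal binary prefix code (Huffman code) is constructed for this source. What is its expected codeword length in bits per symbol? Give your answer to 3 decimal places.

Probabilities are the counts divided by 186.
Repeatedly combine the two least-probable nodes; the expected code length is the sum of the merged weights.
merge 1/31 + 11/186 → 17/186
merge 17/186 + 3/31 → 35/186
merge 4/31 + 9/62 → 17/62
merge 5/31 + 35/186 → 65/186
merge 35/186 + 35/186 → 35/93
merge 17/62 + 65/186 → 58/93
merge 35/93 + 58/93 → 1
L = 17/186 + 35/186 + 17/62 + 65/186 + 35/93 + 58/93 + 1 = 90/31 ≈ 2.903 bits/symbol.

2.903 bits/symbol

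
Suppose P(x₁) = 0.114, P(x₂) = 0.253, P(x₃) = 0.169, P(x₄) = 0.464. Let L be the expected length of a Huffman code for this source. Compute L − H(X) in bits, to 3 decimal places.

0.013 bits

Entropy H = −Σ p log₂ p ≈ 1.8063 bits.
Huffman merges: 57/500+169/1000→283/1000; 253/1000+283/1000→67/125; 58/125+67/125→1. L = 1819/1000 ≈ 1.8190.
L − H = 1.8190 − 1.8063 = 0.013 bits.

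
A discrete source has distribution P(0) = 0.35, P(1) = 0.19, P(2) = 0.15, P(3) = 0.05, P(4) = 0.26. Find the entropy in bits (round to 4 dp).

H = −Σ pᵢ log₂ pᵢ.
−0.35·log₂(0.35) = 0.5301
−0.19·log₂(0.19) = 0.4552
−0.15·log₂(0.15) = 0.4105
−0.05·log₂(0.05) = 0.2161
−0.26·log₂(0.26) = 0.5053
Sum ≈ 2.1173 → 2.1173 bits.

2.1173 bits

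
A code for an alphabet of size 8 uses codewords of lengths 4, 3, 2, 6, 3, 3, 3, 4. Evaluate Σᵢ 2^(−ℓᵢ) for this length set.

0.890625

With common denominator 2^6 = 64: Σ 2^(−ℓᵢ) = 4/64 + 8/64 + 16/64 + 1/64 + 8/64 + 8/64 + 8/64 + 4/64 = 57/64 = 0.890625.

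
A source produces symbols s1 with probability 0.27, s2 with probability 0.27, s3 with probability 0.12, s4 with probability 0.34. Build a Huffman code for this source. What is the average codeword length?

Repeatedly combine the two least-probable nodes; the expected code length is the sum of the merged weights.
merge 3/25 + 27/100 → 39/100
merge 27/100 + 17/50 → 61/100
merge 39/100 + 61/100 → 1
L = 39/100 + 61/100 + 1 = 2 bits/symbol.

2 bits/symbol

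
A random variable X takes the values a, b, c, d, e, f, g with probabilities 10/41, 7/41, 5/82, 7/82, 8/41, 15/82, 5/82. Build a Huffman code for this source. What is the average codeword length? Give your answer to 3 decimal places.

Repeatedly combine the two least-probable nodes; the expected code length is the sum of the merged weights.
merge 5/82 + 5/82 → 5/41
merge 7/82 + 5/41 → 17/82
merge 7/41 + 15/82 → 29/82
merge 8/41 + 17/82 → 33/82
merge 10/41 + 29/82 → 49/82
merge 33/82 + 49/82 → 1
L = 5/41 + 17/82 + 29/82 + 33/82 + 49/82 + 1 = 110/41 ≈ 2.683 bits/symbol.

2.683 bits/symbol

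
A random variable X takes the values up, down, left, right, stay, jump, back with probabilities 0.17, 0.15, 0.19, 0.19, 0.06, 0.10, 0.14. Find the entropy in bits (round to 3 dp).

2.728 bits

H = −Σ pᵢ log₂ pᵢ.
−0.17·log₂(0.17) = 0.4346
−0.15·log₂(0.15) = 0.4105
−0.19·log₂(0.19) = 0.4552
−0.19·log₂(0.19) = 0.4552
−0.06·log₂(0.06) = 0.2435
−0.10·log₂(0.10) = 0.3322
−0.14·log₂(0.14) = 0.3971
Sum ≈ 2.7284 → 2.728 bits.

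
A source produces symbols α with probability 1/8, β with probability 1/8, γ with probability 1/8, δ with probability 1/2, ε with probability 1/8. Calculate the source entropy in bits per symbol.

Each probability is a power of 1/2, so log₂(1/p) is an integer.
H = Σ p·log₂(1/p) = 1/8·3 + 1/8·3 + 1/8·3 + 1/2·1 + 1/8·3 = 2 bits.

2 bits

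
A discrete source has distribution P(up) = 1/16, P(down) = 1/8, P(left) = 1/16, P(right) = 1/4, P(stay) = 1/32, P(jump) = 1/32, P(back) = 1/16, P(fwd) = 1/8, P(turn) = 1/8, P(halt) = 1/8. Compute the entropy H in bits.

3.0625 bits

Each probability is a power of 1/2, so log₂(1/p) is an integer.
H = Σ p·log₂(1/p) = 1/16·4 + 1/8·3 + 1/16·4 + 1/4·2 + 1/32·5 + 1/32·5 + 1/16·4 + 1/8·3 + 1/8·3 + 1/8·3 = 3.0625 bits.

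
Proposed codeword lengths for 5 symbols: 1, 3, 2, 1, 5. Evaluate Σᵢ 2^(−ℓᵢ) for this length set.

With common denominator 2^5 = 32: Σ 2^(−ℓᵢ) = 16/32 + 4/32 + 8/32 + 16/32 + 1/32 = 45/32 = 1.40625.

1.40625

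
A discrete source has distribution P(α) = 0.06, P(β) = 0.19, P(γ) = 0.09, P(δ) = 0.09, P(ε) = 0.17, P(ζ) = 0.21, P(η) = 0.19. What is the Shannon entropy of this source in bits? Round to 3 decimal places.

H = −Σ pᵢ log₂ pᵢ.
−0.06·log₂(0.06) = 0.2435
−0.19·log₂(0.19) = 0.4552
−0.09·log₂(0.09) = 0.3127
−0.09·log₂(0.09) = 0.3127
−0.17·log₂(0.17) = 0.4346
−0.21·log₂(0.21) = 0.4728
−0.19·log₂(0.19) = 0.4552
Sum ≈ 2.6867 → 2.687 bits.

2.687 bits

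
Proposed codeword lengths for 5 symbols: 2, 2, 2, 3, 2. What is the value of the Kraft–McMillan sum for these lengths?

With common denominator 2^3 = 8: Σ 2^(−ℓᵢ) = 2/8 + 2/8 + 2/8 + 1/8 + 2/8 = 9/8 = 1.125.

1.125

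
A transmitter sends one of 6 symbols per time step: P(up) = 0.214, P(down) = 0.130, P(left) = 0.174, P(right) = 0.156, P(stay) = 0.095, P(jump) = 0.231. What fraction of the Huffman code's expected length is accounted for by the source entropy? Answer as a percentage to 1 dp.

98.9%

Entropy H = −Σ p log₂ p ≈ 2.5267 bits.
Huffman merges: 19/200+13/100→9/40; 39/250+87/500→33/100; 107/500+9/40→439/1000; 231/1000+33/100→561/1000; 439/1000+561/1000→1. L = 511/200 ≈ 2.5550.
Efficiency = H/L = 2.5267/2.5550 = 98.9%.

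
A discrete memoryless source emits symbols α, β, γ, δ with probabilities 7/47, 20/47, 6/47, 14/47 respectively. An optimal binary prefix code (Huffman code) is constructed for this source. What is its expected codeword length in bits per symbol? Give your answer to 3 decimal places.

Repeatedly combine the two least-probable nodes; the expected code length is the sum of the merged weights.
merge 6/47 + 7/47 → 13/47
merge 13/47 + 14/47 → 27/47
merge 20/47 + 27/47 → 1
L = 13/47 + 27/47 + 1 = 87/47 ≈ 1.851 bits/symbol.

1.851 bits/symbol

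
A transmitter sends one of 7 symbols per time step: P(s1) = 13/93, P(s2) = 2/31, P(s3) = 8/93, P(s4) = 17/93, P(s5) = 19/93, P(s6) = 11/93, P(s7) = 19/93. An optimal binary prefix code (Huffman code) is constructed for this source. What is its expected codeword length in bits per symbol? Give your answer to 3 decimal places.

Repeatedly combine the two least-probable nodes; the expected code length is the sum of the merged weights.
merge 2/31 + 8/93 → 14/93
merge 11/93 + 13/93 → 8/31
merge 14/93 + 17/93 → 1/3
merge 19/93 + 19/93 → 38/93
merge 8/31 + 1/3 → 55/93
merge 38/93 + 55/93 → 1
L = 14/93 + 8/31 + 1/3 + 38/93 + 55/93 + 1 = 85/31 ≈ 2.742 bits/symbol.

2.742 bits/symbol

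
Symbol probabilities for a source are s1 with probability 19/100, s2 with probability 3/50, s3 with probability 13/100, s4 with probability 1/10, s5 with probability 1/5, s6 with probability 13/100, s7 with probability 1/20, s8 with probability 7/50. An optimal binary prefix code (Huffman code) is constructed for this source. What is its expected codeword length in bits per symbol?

2.91 bits/symbol

Repeatedly combine the two least-probable nodes; the expected code length is the sum of the merged weights.
merge 1/20 + 3/50 → 11/100
merge 1/10 + 11/100 → 21/100
merge 13/100 + 13/100 → 13/50
merge 7/50 + 19/100 → 33/100
merge 1/5 + 21/100 → 41/100
merge 13/50 + 33/100 → 59/100
merge 41/100 + 59/100 → 1
L = 11/100 + 21/100 + 13/50 + 33/100 + 41/100 + 59/100 + 1 = 291/100 = 2.91 bits/symbol.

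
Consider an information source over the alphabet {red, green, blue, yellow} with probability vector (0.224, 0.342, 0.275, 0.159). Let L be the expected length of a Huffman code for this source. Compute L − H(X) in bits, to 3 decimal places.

Entropy H = −Σ p log₂ p ≈ 1.9469 bits.
Huffman merges: 159/1000+28/125→383/1000; 11/40+171/500→617/1000; 383/1000+617/1000→1. L = 2 ≈ 2.0000.
L − H = 2.0000 − 1.9469 = 0.053 bits.

0.053 bits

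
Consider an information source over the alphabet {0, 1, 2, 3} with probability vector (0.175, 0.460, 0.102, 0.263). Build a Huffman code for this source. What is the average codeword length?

1.817 bits/symbol

Repeatedly combine the two least-probable nodes; the expected code length is the sum of the merged weights.
merge 51/500 + 7/40 → 277/1000
merge 263/1000 + 277/1000 → 27/50
merge 23/50 + 27/50 → 1
L = 277/1000 + 27/50 + 1 = 1817/1000 = 1.817 bits/symbol.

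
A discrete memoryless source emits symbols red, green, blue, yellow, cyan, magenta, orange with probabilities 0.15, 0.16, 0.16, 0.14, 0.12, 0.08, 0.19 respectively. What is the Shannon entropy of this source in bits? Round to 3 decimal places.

2.767 bits

H = −Σ pᵢ log₂ pᵢ.
−0.15·log₂(0.15) = 0.4105
−0.16·log₂(0.16) = 0.4230
−0.16·log₂(0.16) = 0.4230
−0.14·log₂(0.14) = 0.3971
−0.12·log₂(0.12) = 0.3671
−0.08·log₂(0.08) = 0.2915
−0.19·log₂(0.19) = 0.4552
Sum ≈ 2.7675 → 2.767 bits.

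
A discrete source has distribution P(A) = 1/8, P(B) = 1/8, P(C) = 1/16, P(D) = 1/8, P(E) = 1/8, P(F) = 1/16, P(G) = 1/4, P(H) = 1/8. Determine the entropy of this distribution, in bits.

2.875 bits

Each probability is a power of 1/2, so log₂(1/p) is an integer.
H = Σ p·log₂(1/p) = 1/8·3 + 1/8·3 + 1/16·4 + 1/8·3 + 1/8·3 + 1/16·4 + 1/4·2 + 1/8·3 = 2.875 bits.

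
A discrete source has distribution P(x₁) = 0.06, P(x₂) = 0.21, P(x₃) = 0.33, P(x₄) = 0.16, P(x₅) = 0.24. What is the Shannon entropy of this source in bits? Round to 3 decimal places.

2.161 bits

H = −Σ pᵢ log₂ pᵢ.
−0.06·log₂(0.06) = 0.2435
−0.21·log₂(0.21) = 0.4728
−0.33·log₂(0.33) = 0.5278
−0.16·log₂(0.16) = 0.4230
−0.24·log₂(0.24) = 0.4941
Sum ≈ 2.1613 → 2.161 bits.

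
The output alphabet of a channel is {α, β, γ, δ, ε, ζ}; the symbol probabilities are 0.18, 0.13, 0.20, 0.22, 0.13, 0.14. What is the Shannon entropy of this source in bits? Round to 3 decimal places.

H = −Σ pᵢ log₂ pᵢ.
−0.18·log₂(0.18) = 0.4453
−0.13·log₂(0.13) = 0.3826
−0.20·log₂(0.20) = 0.4644
−0.22·log₂(0.22) = 0.4806
−0.13·log₂(0.13) = 0.3826
−0.14·log₂(0.14) = 0.3971
Sum ≈ 2.5527 → 2.553 bits.

2.553 bits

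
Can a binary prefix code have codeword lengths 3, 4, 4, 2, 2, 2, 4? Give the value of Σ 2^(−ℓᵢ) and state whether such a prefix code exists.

1.0625; no

With common denominator 2^4 = 16: Σ 2^(−ℓᵢ) = 2/16 + 1/16 + 1/16 + 4/16 + 4/16 + 4/16 + 1/16 = 17/16 = 1.0625.
Kraft's inequality requires Σ ≤ 1; here Σ = 1.0625 > 1, so no such prefix code exists.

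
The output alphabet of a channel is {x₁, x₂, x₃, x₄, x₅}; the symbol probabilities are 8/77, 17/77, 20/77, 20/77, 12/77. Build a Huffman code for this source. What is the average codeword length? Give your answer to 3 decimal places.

2.260 bits/symbol

Repeatedly combine the two least-probable nodes; the expected code length is the sum of the merged weights.
merge 8/77 + 12/77 → 20/77
merge 17/77 + 20/77 → 37/77
merge 20/77 + 20/77 → 40/77
merge 37/77 + 40/77 → 1
L = 20/77 + 37/77 + 40/77 + 1 = 174/77 ≈ 2.260 bits/symbol.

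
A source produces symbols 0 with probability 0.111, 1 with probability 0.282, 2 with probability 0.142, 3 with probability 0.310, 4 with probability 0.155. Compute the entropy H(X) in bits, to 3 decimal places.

H = −Σ pᵢ log₂ pᵢ.
−0.111·log₂(0.111) = 0.3520
−0.282·log₂(0.282) = 0.5150
−0.142·log₂(0.142) = 0.3999
−0.310·log₂(0.310) = 0.5238
−0.155·log₂(0.155) = 0.4169
Sum ≈ 2.2076 → 2.208 bits.

2.208 bits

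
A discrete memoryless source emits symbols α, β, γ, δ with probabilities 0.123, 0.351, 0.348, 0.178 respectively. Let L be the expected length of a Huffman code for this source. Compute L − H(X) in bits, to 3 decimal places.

0.075 bits

Entropy H = −Σ p log₂ p ≈ 1.8752 bits.
Huffman merges: 123/1000+89/500→301/1000; 301/1000+87/250→649/1000; 351/1000+649/1000→1. L = 39/20 ≈ 1.9500.
L − H = 1.9500 − 1.8752 = 0.075 bits.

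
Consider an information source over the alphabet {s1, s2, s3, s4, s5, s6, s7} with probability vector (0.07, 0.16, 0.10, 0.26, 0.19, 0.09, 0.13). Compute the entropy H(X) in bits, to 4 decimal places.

2.6796 bits

H = −Σ pᵢ log₂ pᵢ.
−0.07·log₂(0.07) = 0.2686
−0.16·log₂(0.16) = 0.4230
−0.10·log₂(0.10) = 0.3322
−0.26·log₂(0.26) = 0.5053
−0.19·log₂(0.19) = 0.4552
−0.09·log₂(0.09) = 0.3127
−0.13·log₂(0.13) = 0.3826
Sum ≈ 2.6796 → 2.6796 bits.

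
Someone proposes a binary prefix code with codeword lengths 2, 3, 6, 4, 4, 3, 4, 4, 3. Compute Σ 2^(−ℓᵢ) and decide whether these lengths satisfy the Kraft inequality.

With common denominator 2^6 = 64: Σ 2^(−ℓᵢ) = 16/64 + 8/64 + 1/64 + 4/64 + 4/64 + 8/64 + 4/64 + 4/64 + 8/64 = 57/64 = 0.890625.
Kraft's inequality requires Σ ≤ 1; here Σ = 0.890625 ≤ 1, so such a prefix code exists.

0.890625; yes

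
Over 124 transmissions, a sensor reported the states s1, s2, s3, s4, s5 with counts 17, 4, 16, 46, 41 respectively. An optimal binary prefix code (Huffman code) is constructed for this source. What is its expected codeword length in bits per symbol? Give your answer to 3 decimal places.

2.089 bits/symbol

Probabilities are the counts divided by 124.
Repeatedly combine the two least-probable nodes; the expected code length is the sum of the merged weights.
merge 1/31 + 4/31 → 5/31
merge 17/124 + 5/31 → 37/124
merge 37/124 + 41/124 → 39/62
merge 23/62 + 39/62 → 1
L = 5/31 + 37/124 + 39/62 + 1 = 259/124 ≈ 2.089 bits/symbol.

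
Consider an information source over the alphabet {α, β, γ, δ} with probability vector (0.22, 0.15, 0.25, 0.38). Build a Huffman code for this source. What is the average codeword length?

1.99 bits/symbol

Repeatedly combine the two least-probable nodes; the expected code length is the sum of the merged weights.
merge 3/20 + 11/50 → 37/100
merge 1/4 + 37/100 → 31/50
merge 19/50 + 31/50 → 1
L = 37/100 + 31/50 + 1 = 199/100 = 1.99 bits/symbol.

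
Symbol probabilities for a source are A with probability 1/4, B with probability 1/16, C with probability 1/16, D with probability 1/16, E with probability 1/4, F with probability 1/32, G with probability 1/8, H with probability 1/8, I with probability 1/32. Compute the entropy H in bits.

2.8125 bits

Each probability is a power of 1/2, so log₂(1/p) is an integer.
H = Σ p·log₂(1/p) = 1/4·2 + 1/16·4 + 1/16·4 + 1/16·4 + 1/4·2 + 1/32·5 + 1/8·3 + 1/8·3 + 1/32·5 = 2.8125 bits.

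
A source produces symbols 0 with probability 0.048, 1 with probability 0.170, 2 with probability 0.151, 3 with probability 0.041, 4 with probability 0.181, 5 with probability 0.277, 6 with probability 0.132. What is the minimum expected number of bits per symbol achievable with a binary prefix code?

Repeatedly combine the two least-probable nodes; the expected code length is the sum of the merged weights.
merge 41/1000 + 6/125 → 89/1000
merge 89/1000 + 33/250 → 221/1000
merge 151/1000 + 17/100 → 321/1000
merge 181/1000 + 221/1000 → 201/500
merge 277/1000 + 321/1000 → 299/500
merge 201/500 + 299/500 → 1
L = 89/1000 + 221/1000 + 321/1000 + 201/500 + 299/500 + 1 = 2631/1000 = 2.631 bits/symbol.

2.631 bits/symbol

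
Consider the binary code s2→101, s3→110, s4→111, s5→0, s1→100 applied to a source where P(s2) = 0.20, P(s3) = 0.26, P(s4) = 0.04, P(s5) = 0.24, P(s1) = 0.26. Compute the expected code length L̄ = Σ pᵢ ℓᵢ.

L̄ = Σ pᵢ·ℓᵢ = 0.20·3 + 0.26·3 + 0.04·3 + 0.24·1 + 0.26·3 = 2.52 bits/symbol.

2.52 bits/symbol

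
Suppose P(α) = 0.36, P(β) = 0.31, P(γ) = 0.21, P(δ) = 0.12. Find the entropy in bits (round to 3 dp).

H = −Σ pᵢ log₂ pᵢ.
−0.36·log₂(0.36) = 0.5306
−0.31·log₂(0.31) = 0.5238
−0.21·log₂(0.21) = 0.4728
−0.12·log₂(0.12) = 0.3671
Sum ≈ 1.8943 → 1.894 bits.

1.894 bits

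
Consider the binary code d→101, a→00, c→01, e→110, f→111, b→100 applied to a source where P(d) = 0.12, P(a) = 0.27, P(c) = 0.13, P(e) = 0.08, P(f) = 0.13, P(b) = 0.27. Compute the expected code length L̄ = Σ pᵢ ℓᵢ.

L̄ = Σ pᵢ·ℓᵢ = 0.12·3 + 0.27·2 + 0.13·2 + 0.08·3 + 0.13·3 + 0.27·3 = 2.6 bits/symbol.

2.6 bits/symbol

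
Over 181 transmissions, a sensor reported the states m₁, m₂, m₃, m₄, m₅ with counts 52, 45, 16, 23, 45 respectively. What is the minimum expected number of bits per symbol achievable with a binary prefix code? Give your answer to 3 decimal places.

Probabilities are the counts divided by 181.
Repeatedly combine the two least-probable nodes; the expected code length is the sum of the merged weights.
merge 16/181 + 23/181 → 39/181
merge 39/181 + 45/181 → 84/181
merge 45/181 + 52/181 → 97/181
merge 84/181 + 97/181 → 1
L = 39/181 + 84/181 + 97/181 + 1 = 401/181 ≈ 2.215 bits/symbol.

2.215 bits/symbol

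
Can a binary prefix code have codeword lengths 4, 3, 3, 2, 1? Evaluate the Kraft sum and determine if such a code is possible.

With common denominator 2^4 = 16: Σ 2^(−ℓᵢ) = 1/16 + 2/16 + 2/16 + 4/16 + 8/16 = 17/16 = 1.0625.
Kraft's inequality requires Σ ≤ 1; here Σ = 1.0625 > 1, so no such prefix code exists.

1.0625; no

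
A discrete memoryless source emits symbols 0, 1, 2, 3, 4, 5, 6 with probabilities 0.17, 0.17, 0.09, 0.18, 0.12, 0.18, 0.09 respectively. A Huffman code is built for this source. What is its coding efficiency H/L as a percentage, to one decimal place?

Entropy H = −Σ p log₂ p ≈ 2.7522 bits.
Huffman merges: 9/100+9/100→9/50; 3/25+17/100→29/100; 17/100+9/50→7/20; 9/50+9/50→9/25; 29/100+7/20→16/25; 9/25+16/25→1. L = 141/50 ≈ 2.8200.
Efficiency = H/L = 2.7522/2.8200 = 97.6%.

97.6%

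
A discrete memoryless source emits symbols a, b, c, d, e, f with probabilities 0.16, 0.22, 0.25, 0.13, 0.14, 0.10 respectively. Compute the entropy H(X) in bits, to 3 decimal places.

2.516 bits

H = −Σ pᵢ log₂ pᵢ.
−0.16·log₂(0.16) = 0.4230
−0.22·log₂(0.22) = 0.4806
−0.25·log₂(0.25) = 0.5000
−0.13·log₂(0.13) = 0.3826
−0.14·log₂(0.14) = 0.3971
−0.10·log₂(0.10) = 0.3322
Sum ≈ 2.5155 → 2.516 bits.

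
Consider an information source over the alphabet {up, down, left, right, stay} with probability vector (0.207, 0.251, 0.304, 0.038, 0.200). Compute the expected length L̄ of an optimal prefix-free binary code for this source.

2.238 bits/symbol

Repeatedly combine the two least-probable nodes; the expected code length is the sum of the merged weights.
merge 19/500 + 1/5 → 119/500
merge 207/1000 + 119/500 → 89/200
merge 251/1000 + 38/125 → 111/200
merge 89/200 + 111/200 → 1
L = 119/500 + 89/200 + 111/200 + 1 = 1119/500 = 2.238 bits/symbol.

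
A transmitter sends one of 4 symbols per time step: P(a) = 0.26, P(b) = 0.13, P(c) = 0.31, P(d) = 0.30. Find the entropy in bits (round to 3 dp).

1.933 bits

H = −Σ pᵢ log₂ pᵢ.
−0.26·log₂(0.26) = 0.5053
−0.13·log₂(0.13) = 0.3826
−0.31·log₂(0.31) = 0.5238
−0.30·log₂(0.30) = 0.5211
Sum ≈ 1.9328 → 1.933 bits.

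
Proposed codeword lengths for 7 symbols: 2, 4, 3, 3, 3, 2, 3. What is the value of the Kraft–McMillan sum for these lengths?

With common denominator 2^4 = 16: Σ 2^(−ℓᵢ) = 4/16 + 1/16 + 2/16 + 2/16 + 2/16 + 4/16 + 2/16 = 17/16 = 1.0625.

1.0625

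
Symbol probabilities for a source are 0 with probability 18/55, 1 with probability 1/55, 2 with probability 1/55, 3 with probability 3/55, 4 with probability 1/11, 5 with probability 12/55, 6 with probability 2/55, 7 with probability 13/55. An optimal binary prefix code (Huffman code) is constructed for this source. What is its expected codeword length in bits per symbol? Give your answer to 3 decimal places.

2.455 bits/symbol

Repeatedly combine the two least-probable nodes; the expected code length is the sum of the merged weights.
merge 1/55 + 1/55 → 2/55
merge 2/55 + 2/55 → 4/55
merge 3/55 + 4/55 → 7/55
merge 1/11 + 7/55 → 12/55
merge 12/55 + 12/55 → 24/55
merge 13/55 + 18/55 → 31/55
merge 24/55 + 31/55 → 1
L = 2/55 + 4/55 + 7/55 + 12/55 + 24/55 + 31/55 + 1 = 27/11 ≈ 2.455 bits/symbol.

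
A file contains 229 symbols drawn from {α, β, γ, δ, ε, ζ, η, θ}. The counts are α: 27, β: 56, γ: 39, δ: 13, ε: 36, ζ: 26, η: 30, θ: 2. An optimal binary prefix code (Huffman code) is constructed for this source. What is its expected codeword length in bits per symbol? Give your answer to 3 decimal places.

Probabilities are the counts divided by 229.
Repeatedly combine the two least-probable nodes; the expected code length is the sum of the merged weights.
merge 2/229 + 13/229 → 15/229
merge 15/229 + 26/229 → 41/229
merge 27/229 + 30/229 → 57/229
merge 36/229 + 39/229 → 75/229
merge 41/229 + 56/229 → 97/229
merge 57/229 + 75/229 → 132/229
merge 97/229 + 132/229 → 1
L = 15/229 + 41/229 + 57/229 + 75/229 + 97/229 + 132/229 + 1 = 646/229 ≈ 2.821 bits/symbol.

2.821 bits/symbol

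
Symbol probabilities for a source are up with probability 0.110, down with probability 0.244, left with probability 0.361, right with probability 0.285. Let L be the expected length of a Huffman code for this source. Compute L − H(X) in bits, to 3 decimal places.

0.099 bits

Entropy H = −Σ p log₂ p ≈ 1.8936 bits.
Huffman merges: 11/100+61/250→177/500; 57/200+177/500→639/1000; 361/1000+639/1000→1. L = 1993/1000 ≈ 1.9930.
L − H = 1.9930 − 1.8936 = 0.099 bits.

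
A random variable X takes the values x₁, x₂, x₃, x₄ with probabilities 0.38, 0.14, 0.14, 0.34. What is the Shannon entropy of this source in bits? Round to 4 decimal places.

1.8538 bits

H = −Σ pᵢ log₂ pᵢ.
−0.38·log₂(0.38) = 0.5305
−0.14·log₂(0.14) = 0.3971
−0.14·log₂(0.14) = 0.3971
−0.34·log₂(0.34) = 0.5292
Sum ≈ 1.8538 → 1.8538 bits.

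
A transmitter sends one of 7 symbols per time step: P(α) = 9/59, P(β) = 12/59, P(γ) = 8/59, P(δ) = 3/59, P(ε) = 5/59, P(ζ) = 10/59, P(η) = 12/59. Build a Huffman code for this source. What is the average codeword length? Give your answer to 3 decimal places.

2.729 bits/symbol

Repeatedly combine the two least-probable nodes; the expected code length is the sum of the merged weights.
merge 3/59 + 5/59 → 8/59
merge 8/59 + 8/59 → 16/59
merge 9/59 + 10/59 → 19/59
merge 12/59 + 12/59 → 24/59
merge 16/59 + 19/59 → 35/59
merge 24/59 + 35/59 → 1
L = 8/59 + 16/59 + 19/59 + 24/59 + 35/59 + 1 = 161/59 ≈ 2.729 bits/symbol.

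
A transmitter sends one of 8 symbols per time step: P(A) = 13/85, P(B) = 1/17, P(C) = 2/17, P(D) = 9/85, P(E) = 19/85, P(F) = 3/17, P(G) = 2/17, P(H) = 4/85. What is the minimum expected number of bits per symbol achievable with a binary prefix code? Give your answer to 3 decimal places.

2.882 bits/symbol

Repeatedly combine the two least-probable nodes; the expected code length is the sum of the merged weights.
merge 4/85 + 1/17 → 9/85
merge 9/85 + 9/85 → 18/85
merge 2/17 + 2/17 → 4/17
merge 13/85 + 3/17 → 28/85
merge 18/85 + 19/85 → 37/85
merge 4/17 + 28/85 → 48/85
merge 37/85 + 48/85 → 1
L = 9/85 + 18/85 + 4/17 + 28/85 + 37/85 + 48/85 + 1 = 49/17 ≈ 2.882 bits/symbol.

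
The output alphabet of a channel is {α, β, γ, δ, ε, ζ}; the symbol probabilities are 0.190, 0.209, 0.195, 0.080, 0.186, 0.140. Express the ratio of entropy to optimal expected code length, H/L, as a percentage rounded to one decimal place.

Entropy H = −Σ p log₂ p ≈ 2.5271 bits.
Huffman merges: 2/25+7/50→11/50; 93/500+19/100→47/125; 39/200+209/1000→101/250; 11/50+47/125→149/250; 101/250+149/250→1. L = 649/250 ≈ 2.5960.
Efficiency = H/L = 2.5271/2.5960 = 97.3%.

97.3%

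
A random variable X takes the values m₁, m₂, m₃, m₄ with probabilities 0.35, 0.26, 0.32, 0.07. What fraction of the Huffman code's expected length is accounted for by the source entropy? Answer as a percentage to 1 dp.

92.4%

Entropy H = −Σ p log₂ p ≈ 1.8300 bits.
Huffman merges: 7/100+13/50→33/100; 8/25+33/100→13/20; 7/20+13/20→1. L = 99/50 ≈ 1.9800.
Efficiency = H/L = 1.8300/1.9800 = 92.4%.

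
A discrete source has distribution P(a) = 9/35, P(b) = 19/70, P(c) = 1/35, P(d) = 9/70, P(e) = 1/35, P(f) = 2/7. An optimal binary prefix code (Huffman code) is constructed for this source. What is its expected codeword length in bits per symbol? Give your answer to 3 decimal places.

Repeatedly combine the two least-probable nodes; the expected code length is the sum of the merged weights.
merge 1/35 + 1/35 → 2/35
merge 2/35 + 9/70 → 13/70
merge 13/70 + 9/35 → 31/70
merge 19/70 + 2/7 → 39/70
merge 31/70 + 39/70 → 1
L = 2/35 + 13/70 + 31/70 + 39/70 + 1 = 157/70 ≈ 2.243 bits/symbol.

2.243 bits/symbol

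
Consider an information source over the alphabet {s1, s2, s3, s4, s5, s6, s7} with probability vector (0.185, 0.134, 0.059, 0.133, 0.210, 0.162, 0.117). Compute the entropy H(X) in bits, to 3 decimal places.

2.727 bits

H = −Σ pᵢ log₂ pᵢ.
−0.185·log₂(0.185) = 0.4504
−0.134·log₂(0.134) = 0.3886
−0.059·log₂(0.059) = 0.2409
−0.133·log₂(0.133) = 0.3871
−0.210·log₂(0.210) = 0.4728
−0.162·log₂(0.162) = 0.4254
−0.117·log₂(0.117) = 0.3622
Sum ≈ 2.7273 → 2.727 bits.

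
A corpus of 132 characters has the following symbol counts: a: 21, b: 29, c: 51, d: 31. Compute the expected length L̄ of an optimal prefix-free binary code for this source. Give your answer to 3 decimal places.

Probabilities are the counts divided by 132.
Repeatedly combine the two least-probable nodes; the expected code length is the sum of the merged weights.
merge 7/44 + 29/132 → 25/66
merge 31/132 + 25/66 → 27/44
merge 17/44 + 27/44 → 1
L = 25/66 + 27/44 + 1 = 263/132 ≈ 1.992 bits/symbol.

1.992 bits/symbol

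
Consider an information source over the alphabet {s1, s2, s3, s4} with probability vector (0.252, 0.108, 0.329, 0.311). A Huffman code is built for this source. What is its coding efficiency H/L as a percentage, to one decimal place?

95.0%

Entropy H = −Σ p log₂ p ≈ 1.8996 bits.
Huffman merges: 27/250+63/250→9/25; 311/1000+329/1000→16/25; 9/25+16/25→1. L = 2 ≈ 2.0000.
Efficiency = H/L = 1.8996/2.0000 = 95.0%.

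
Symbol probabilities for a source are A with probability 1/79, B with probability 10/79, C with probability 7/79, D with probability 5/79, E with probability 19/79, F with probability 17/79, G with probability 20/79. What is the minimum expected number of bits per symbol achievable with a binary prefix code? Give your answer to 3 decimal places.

2.532 bits/symbol

Repeatedly combine the two least-probable nodes; the expected code length is the sum of the merged weights.
merge 1/79 + 5/79 → 6/79
merge 6/79 + 7/79 → 13/79
merge 10/79 + 13/79 → 23/79
merge 17/79 + 19/79 → 36/79
merge 20/79 + 23/79 → 43/79
merge 36/79 + 43/79 → 1
L = 6/79 + 13/79 + 23/79 + 36/79 + 43/79 + 1 = 200/79 ≈ 2.532 bits/symbol.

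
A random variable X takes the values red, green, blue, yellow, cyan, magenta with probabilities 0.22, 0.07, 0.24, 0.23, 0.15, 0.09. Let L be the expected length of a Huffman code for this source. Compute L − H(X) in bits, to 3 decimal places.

Entropy H = −Σ p log₂ p ≈ 2.4541 bits.
Huffman merges: 7/100+9/100→4/25; 3/20+4/25→31/100; 11/50+23/100→9/20; 6/25+31/100→11/20; 9/20+11/20→1. L = 247/100 ≈ 2.4700.
L − H = 2.4700 − 2.4541 = 0.016 bits.

0.016 bits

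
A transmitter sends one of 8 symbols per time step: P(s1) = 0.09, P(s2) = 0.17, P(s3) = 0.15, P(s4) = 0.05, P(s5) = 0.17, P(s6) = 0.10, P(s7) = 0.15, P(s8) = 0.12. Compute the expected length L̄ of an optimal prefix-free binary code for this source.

Repeatedly combine the two least-probable nodes; the expected code length is the sum of the merged weights.
merge 1/20 + 9/100 → 7/50
merge 1/10 + 3/25 → 11/50
merge 7/50 + 3/20 → 29/100
merge 3/20 + 17/100 → 8/25
merge 17/100 + 11/50 → 39/100
merge 29/100 + 8/25 → 61/100
merge 39/100 + 61/100 → 1
L = 7/50 + 11/50 + 29/100 + 8/25 + 39/100 + 61/100 + 1 = 297/100 = 2.97 bits/symbol.

2.97 bits/symbol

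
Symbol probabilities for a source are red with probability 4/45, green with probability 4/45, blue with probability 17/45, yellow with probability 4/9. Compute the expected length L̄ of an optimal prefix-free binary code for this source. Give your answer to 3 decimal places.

1.733 bits/symbol

Repeatedly combine the two least-probable nodes; the expected code length is the sum of the merged weights.
merge 4/45 + 4/45 → 8/45
merge 8/45 + 17/45 → 5/9
merge 4/9 + 5/9 → 1
L = 8/45 + 5/9 + 1 = 26/15 ≈ 1.733 bits/symbol.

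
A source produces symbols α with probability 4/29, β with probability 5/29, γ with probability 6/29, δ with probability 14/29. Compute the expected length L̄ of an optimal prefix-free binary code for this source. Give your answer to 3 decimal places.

1.828 bits/symbol

Repeatedly combine the two least-probable nodes; the expected code length is the sum of the merged weights.
merge 4/29 + 5/29 → 9/29
merge 6/29 + 9/29 → 15/29
merge 14/29 + 15/29 → 1
L = 9/29 + 15/29 + 1 = 53/29 ≈ 1.828 bits/symbol.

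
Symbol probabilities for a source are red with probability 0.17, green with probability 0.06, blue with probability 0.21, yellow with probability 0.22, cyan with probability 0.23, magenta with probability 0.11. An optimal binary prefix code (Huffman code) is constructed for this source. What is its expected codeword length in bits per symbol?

2.51 bits/symbol

Repeatedly combine the two least-probable nodes; the expected code length is the sum of the merged weights.
merge 3/50 + 11/100 → 17/100
merge 17/100 + 17/100 → 17/50
merge 21/100 + 11/50 → 43/100
merge 23/100 + 17/50 → 57/100
merge 43/100 + 57/100 → 1
L = 17/100 + 17/50 + 43/100 + 57/100 + 1 = 251/100 = 2.51 bits/symbol.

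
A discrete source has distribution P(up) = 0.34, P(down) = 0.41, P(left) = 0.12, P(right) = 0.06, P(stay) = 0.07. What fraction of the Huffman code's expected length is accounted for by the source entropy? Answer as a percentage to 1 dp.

98.3%

Entropy H = −Σ p log₂ p ≈ 1.9357 bits.
Huffman merges: 3/50+7/100→13/100; 3/25+13/100→1/4; 1/4+17/50→59/100; 41/100+59/100→1. L = 197/100 ≈ 1.9700.
Efficiency = H/L = 1.9357/1.9700 = 98.3%.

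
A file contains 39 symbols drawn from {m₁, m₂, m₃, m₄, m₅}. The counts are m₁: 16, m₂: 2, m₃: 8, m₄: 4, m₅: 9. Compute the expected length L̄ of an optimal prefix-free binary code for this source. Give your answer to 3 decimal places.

2.103 bits/symbol

Probabilities are the counts divided by 39.
Repeatedly combine the two least-probable nodes; the expected code length is the sum of the merged weights.
merge 2/39 + 4/39 → 2/13
merge 2/13 + 8/39 → 14/39
merge 3/13 + 14/39 → 23/39
merge 16/39 + 23/39 → 1
L = 2/13 + 14/39 + 23/39 + 1 = 82/39 ≈ 2.103 bits/symbol.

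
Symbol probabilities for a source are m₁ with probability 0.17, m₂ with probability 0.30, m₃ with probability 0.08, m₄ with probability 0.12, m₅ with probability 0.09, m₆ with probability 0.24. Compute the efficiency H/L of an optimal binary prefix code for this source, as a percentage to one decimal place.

98.4%

Entropy H = −Σ p log₂ p ≈ 2.4210 bits.
Huffman merges: 2/25+9/100→17/100; 3/25+17/100→29/100; 17/100+6/25→41/100; 29/100+3/10→59/100; 41/100+59/100→1. L = 123/50 ≈ 2.4600.
Efficiency = H/L = 2.4210/2.4600 = 98.4%.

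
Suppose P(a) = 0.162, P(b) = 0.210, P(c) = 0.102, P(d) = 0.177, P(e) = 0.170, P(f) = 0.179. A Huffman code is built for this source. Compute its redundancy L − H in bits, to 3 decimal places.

0.056 bits

Entropy H = −Σ p log₂ p ≈ 2.5552 bits.
Huffman merges: 51/500+81/500→33/125; 17/100+177/1000→347/1000; 179/1000+21/100→389/1000; 33/125+347/1000→611/1000; 389/1000+611/1000→1. L = 2611/1000 ≈ 2.6110.
L − H = 2.6110 − 2.5552 = 0.056 bits.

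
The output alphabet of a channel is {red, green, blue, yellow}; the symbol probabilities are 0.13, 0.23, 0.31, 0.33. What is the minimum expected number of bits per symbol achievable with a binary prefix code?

Repeatedly combine the two least-probable nodes; the expected code length is the sum of the merged weights.
merge 13/100 + 23/100 → 9/25
merge 31/100 + 33/100 → 16/25
merge 9/25 + 16/25 → 1
L = 9/25 + 16/25 + 1 = 2 bits/symbol.

2 bits/symbol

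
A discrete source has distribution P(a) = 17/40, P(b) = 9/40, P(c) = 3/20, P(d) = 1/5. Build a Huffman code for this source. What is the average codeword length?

1.925 bits/symbol

Repeatedly combine the two least-probable nodes; the expected code length is the sum of the merged weights.
merge 3/20 + 1/5 → 7/20
merge 9/40 + 7/20 → 23/40
merge 17/40 + 23/40 → 1
L = 7/20 + 23/40 + 1 = 77/40 = 1.925 bits/symbol.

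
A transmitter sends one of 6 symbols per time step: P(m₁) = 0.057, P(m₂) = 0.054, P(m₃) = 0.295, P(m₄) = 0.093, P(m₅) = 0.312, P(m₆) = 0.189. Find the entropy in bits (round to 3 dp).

2.280 bits

H = −Σ pᵢ log₂ pᵢ.
−0.057·log₂(0.057) = 0.2356
−0.054·log₂(0.054) = 0.2274
−0.295·log₂(0.295) = 0.5196
−0.093·log₂(0.093) = 0.3187
−0.312·log₂(0.312) = 0.5243
−0.189·log₂(0.189) = 0.4543
Sum ≈ 2.2797 → 2.280 bits.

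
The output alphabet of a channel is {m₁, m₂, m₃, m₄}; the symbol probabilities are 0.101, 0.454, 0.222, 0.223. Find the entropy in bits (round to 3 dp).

1.816 bits

H = −Σ pᵢ log₂ pᵢ.
−0.101·log₂(0.101) = 0.3341
−0.454·log₂(0.454) = 0.5172
−0.222·log₂(0.222) = 0.4820
−0.223·log₂(0.223) = 0.4828
Sum ≈ 1.8161 → 1.816 bits.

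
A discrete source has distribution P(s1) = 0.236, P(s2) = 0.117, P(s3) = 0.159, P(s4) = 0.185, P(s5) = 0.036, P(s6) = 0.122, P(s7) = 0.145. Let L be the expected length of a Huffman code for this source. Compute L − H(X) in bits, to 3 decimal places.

Entropy H = −Σ p log₂ p ≈ 2.6728 bits.
Huffman merges: 9/250+117/1000→153/1000; 61/500+29/200→267/1000; 153/1000+159/1000→39/125; 37/200+59/250→421/1000; 267/1000+39/125→579/1000; 421/1000+579/1000→1. L = 683/250 ≈ 2.7320.
L − H = 2.7320 − 2.6728 = 0.059 bits.

0.059 bits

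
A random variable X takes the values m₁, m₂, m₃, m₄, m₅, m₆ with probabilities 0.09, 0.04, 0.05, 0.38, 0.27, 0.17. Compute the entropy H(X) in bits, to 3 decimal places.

2.190 bits

H = −Σ pᵢ log₂ pᵢ.
−0.09·log₂(0.09) = 0.3127
−0.04·log₂(0.04) = 0.1858
−0.05·log₂(0.05) = 0.2161
−0.38·log₂(0.38) = 0.5305
−0.27·log₂(0.27) = 0.5100
−0.17·log₂(0.17) = 0.4346
Sum ≈ 2.1896 → 2.190 bits.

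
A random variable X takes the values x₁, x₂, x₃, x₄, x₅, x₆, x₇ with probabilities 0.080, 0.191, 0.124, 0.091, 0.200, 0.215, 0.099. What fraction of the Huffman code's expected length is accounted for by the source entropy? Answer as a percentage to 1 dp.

98.2%

Entropy H = −Σ p log₂ p ≈ 2.7073 bits.
Huffman merges: 2/25+91/1000→171/1000; 99/1000+31/250→223/1000; 171/1000+191/1000→181/500; 1/5+43/200→83/200; 223/1000+181/500→117/200; 83/200+117/200→1. L = 689/250 ≈ 2.7560.
Efficiency = H/L = 2.7073/2.7560 = 98.2%.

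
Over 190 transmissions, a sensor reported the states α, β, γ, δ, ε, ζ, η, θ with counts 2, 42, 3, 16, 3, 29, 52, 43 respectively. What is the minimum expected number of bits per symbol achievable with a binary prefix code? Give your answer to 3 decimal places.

2.474 bits/symbol

Probabilities are the counts divided by 190.
Repeatedly combine the two least-probable nodes; the expected code length is the sum of the merged weights.
merge 1/95 + 3/190 → 1/38
merge 3/190 + 1/38 → 4/95
merge 4/95 + 8/95 → 12/95
merge 12/95 + 29/190 → 53/190
merge 21/95 + 43/190 → 17/38
merge 26/95 + 53/190 → 21/38
merge 17/38 + 21/38 → 1
L = 1/38 + 4/95 + 12/95 + 53/190 + 17/38 + 21/38 + 1 = 47/19 ≈ 2.474 bits/symbol.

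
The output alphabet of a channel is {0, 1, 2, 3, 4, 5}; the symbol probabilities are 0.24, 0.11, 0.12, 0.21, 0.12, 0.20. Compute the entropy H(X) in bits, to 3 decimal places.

H = −Σ pᵢ log₂ pᵢ.
−0.24·log₂(0.24) = 0.4941
−0.11·log₂(0.11) = 0.3503
−0.12·log₂(0.12) = 0.3671
−0.21·log₂(0.21) = 0.4728
−0.12·log₂(0.12) = 0.3671
−0.20·log₂(0.20) = 0.4644
Sum ≈ 2.5158 → 2.516 bits.

2.516 bits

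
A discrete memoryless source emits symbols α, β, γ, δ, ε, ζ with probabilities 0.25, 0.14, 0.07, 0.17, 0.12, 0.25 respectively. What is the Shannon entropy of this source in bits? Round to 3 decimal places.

H = −Σ pᵢ log₂ pᵢ.
−0.25·log₂(0.25) = 0.5000
−0.14·log₂(0.14) = 0.3971
−0.07·log₂(0.07) = 0.2686
−0.17·log₂(0.17) = 0.4346
−0.12·log₂(0.12) = 0.3671
−0.25·log₂(0.25) = 0.5000
Sum ≈ 2.4673 → 2.467 bits.

2.467 bits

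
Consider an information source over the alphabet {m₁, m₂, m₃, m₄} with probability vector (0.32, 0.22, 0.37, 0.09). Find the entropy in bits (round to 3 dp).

H = −Σ pᵢ log₂ pᵢ.
−0.32·log₂(0.32) = 0.5260
−0.22·log₂(0.22) = 0.4806
−0.37·log₂(0.37) = 0.5307
−0.09·log₂(0.09) = 0.3127
Sum ≈ 1.8500 → 1.850 bits.

1.850 bits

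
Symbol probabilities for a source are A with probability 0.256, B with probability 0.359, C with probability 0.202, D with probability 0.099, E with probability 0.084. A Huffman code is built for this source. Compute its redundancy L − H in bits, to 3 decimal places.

0.053 bits

Entropy H = −Σ p log₂ p ≈ 2.1304 bits.
Huffman merges: 21/250+99/1000→183/1000; 183/1000+101/500→77/200; 32/125+359/1000→123/200; 77/200+123/200→1. L = 2183/1000 ≈ 2.1830.
L − H = 2.1830 − 2.1304 = 0.053 bits.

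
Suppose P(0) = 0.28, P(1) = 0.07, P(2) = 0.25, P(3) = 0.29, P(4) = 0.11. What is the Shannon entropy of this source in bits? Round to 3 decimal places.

2.151 bits

H = −Σ pᵢ log₂ pᵢ.
−0.28·log₂(0.28) = 0.5142
−0.07·log₂(0.07) = 0.2686
−0.25·log₂(0.25) = 0.5000
−0.29·log₂(0.29) = 0.5179
−0.11·log₂(0.11) = 0.3503
Sum ≈ 2.1510 → 2.151 bits.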